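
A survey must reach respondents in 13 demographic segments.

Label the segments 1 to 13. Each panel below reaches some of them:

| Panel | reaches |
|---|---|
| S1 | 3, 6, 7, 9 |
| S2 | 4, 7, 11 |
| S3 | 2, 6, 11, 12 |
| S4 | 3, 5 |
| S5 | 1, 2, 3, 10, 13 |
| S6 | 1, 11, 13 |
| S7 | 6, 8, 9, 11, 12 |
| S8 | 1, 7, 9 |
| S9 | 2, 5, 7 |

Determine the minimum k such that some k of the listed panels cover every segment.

4

S2 and S4 and S5 and S7 together: S2 ∪ S4 ∪ S5 ∪ S7 = {1, 2, 3, 4, 5, 6, 7, 8, 9, 10, 11, 12, 13} — every segment is covered.
No 3 of the 9 panels cover everything (all 84 combinations miss at least one segment), so 4 is optimal.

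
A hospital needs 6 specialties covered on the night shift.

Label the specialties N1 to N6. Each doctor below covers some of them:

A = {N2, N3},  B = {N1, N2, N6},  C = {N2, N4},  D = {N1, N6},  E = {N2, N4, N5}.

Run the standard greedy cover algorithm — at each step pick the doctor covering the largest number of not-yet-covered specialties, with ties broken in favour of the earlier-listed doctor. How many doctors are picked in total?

Greedy: pick B (covers 3 new) → pick E (covers 2 new) → pick A (covers 1 new). Total picks: 3.

3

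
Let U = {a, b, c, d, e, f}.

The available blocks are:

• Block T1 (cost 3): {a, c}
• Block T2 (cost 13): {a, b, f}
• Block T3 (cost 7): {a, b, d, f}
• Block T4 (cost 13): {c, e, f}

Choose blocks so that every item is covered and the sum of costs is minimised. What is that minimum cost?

T3, T4 together cover every item (T3 ∪ T4 = {a, b, c, d, e, f}); total cost 7 + 13 = 20.
The greedy pick T1, T3, T4 costs 23; no covering selection beats 20.

20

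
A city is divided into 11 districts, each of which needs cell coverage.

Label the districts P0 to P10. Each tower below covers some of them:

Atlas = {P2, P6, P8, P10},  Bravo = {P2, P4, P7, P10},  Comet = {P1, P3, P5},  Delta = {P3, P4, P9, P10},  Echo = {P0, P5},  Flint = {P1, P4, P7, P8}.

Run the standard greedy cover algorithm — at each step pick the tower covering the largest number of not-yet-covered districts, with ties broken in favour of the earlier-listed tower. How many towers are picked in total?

5

Greedy: pick Atlas (covers 4 new) → pick Comet (covers 3 new) → pick Bravo (covers 2 new) → pick Delta (covers 1 new) → pick Echo (covers 1 new). Total picks: 5.
(The true minimum cover uses only 4 towers, so greedy is not optimal here.)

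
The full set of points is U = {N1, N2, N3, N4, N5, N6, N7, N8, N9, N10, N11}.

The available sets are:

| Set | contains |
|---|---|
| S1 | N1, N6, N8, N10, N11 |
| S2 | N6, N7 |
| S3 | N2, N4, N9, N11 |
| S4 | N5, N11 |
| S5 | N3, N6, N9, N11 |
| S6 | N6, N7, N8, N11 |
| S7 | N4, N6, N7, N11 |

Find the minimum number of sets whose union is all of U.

5

S1 and S3 and S4 and S5 and S7 together: S1 ∪ S3 ∪ S4 ∪ S5 ∪ S7 = {N1, N2, N3, N4, N5, N6, N7, N8, N9, N10, N11} — every point is covered.
No 4 of the 7 sets cover everything (all 35 combinations miss at least one point), so 5 is optimal.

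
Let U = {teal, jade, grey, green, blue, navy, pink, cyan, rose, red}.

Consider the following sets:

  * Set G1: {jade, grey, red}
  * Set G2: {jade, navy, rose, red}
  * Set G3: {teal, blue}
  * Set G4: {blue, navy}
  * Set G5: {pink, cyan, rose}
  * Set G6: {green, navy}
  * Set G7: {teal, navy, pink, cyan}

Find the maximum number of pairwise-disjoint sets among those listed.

4

G1, G3, G5, G6 are pairwise disjoint (G1={jade,grey,red}; G3={teal,blue}; G5={pink,cyan,rose}; G6={green,navy}).
Every remaining set overlaps one of these, and no 5 of the listed sets are pairwise disjoint, so 4 is the maximum.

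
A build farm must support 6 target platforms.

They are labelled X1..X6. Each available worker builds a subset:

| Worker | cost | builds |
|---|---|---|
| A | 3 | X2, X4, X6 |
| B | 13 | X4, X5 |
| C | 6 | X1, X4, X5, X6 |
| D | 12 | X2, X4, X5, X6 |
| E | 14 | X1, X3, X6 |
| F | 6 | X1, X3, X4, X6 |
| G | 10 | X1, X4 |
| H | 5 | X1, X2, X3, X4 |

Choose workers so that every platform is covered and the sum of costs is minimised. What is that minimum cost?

C, H together cover every platform (C ∪ H = {X1, X2, X3, X4, X5, X6}); total cost 6 + 5 = 11.
The greedy pick A, H, C costs 14; no covering selection beats 11.

11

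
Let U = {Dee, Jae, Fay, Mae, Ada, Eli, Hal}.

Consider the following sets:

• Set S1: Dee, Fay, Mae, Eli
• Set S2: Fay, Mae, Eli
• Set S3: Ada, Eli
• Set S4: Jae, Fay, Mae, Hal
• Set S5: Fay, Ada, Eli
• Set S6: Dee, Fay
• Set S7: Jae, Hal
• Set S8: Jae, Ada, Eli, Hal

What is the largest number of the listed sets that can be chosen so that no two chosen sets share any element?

S3, S6, S7 are pairwise disjoint (S3={Ada,Eli}; S6={Dee,Fay}; S7={Jae,Hal}).
Every remaining set overlaps one of these, and no 4 of the listed sets are pairwise disjoint, so 3 is the maximum.

3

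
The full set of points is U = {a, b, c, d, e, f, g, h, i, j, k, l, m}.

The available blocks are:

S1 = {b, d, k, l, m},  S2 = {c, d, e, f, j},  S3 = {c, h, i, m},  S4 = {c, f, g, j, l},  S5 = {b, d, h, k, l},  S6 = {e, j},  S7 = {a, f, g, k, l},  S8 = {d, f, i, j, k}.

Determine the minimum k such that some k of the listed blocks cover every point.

4

S3, S5, S6, and S7 cover everything between them: the union {a, b, c, d, e, f, g, h, i, j, k, l, m} is all of U.
No 3 of the 8 blocks cover everything (all 56 combinations miss at least one point), so 4 is optimal.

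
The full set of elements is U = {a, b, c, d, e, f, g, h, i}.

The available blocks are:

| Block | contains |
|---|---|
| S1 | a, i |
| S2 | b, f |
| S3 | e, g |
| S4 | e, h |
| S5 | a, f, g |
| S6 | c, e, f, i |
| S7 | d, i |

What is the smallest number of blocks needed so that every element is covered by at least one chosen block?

S2 and S4 and S5 and S6 and S7 together: S2 ∪ S4 ∪ S5 ∪ S6 ∪ S7 = {a, b, c, d, e, f, g, h, i} — every element is covered.
No 4 of the 7 blocks cover everything (all 35 combinations miss at least one element), so 5 is optimal.

5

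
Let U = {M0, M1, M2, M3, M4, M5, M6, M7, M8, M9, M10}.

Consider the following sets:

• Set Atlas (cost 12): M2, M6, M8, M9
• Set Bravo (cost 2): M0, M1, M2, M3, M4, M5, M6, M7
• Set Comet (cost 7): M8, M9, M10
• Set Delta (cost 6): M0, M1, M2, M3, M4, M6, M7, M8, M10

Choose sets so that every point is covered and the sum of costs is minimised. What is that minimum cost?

9

Bravo, Comet together cover every point (Bravo ∪ Comet = {M0, M1, M2, M3, M4, M5, M6, M7, M8, M9, M10}); total cost 2 + 7 = 9.
No covering selection has total cost below 9.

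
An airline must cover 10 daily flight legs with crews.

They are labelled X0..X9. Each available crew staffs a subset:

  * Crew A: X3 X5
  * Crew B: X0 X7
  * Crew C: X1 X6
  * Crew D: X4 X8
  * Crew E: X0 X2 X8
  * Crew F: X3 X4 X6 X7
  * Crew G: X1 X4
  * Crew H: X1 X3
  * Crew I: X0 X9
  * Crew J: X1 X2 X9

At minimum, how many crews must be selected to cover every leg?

4

Take {A, E, F, J}. Their union is {X0, X1, X2, X3, X4, X5, X6, X7, X8, X9}, which is all 10 legs.
Only A contains X5, so A is forced; the remaining 8 legs need at least 3 more crews (each remaining crew adds at most 3) — so at least 4 crews are needed, and 4 is optimal.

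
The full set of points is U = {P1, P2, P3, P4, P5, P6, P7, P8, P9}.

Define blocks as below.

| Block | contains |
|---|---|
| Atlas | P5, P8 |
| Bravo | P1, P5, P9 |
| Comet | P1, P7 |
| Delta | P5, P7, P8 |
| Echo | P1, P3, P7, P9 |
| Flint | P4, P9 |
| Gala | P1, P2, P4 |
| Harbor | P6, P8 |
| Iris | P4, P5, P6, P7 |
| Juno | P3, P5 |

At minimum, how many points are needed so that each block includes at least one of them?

4

H = {P1, P5, P6, P9} meets every block (each contains at least one member of H), and |H| = 4.
The blocks Comet, Flint, Harbor, Juno are pairwise disjoint, so any hitting set needs a separate point for each — at least 4. Hence 4 is optimal.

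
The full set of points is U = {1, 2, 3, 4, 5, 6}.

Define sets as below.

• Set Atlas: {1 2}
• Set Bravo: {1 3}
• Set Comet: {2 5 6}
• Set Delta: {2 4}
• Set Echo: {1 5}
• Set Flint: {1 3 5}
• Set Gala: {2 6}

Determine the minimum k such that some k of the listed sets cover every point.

3

Take {Comet, Delta, Flint}. Their union is {1, 2, 3, 4, 5, 6}, which is all 6 points.
Only Delta contains 4, so Delta is forced; the remaining 4 points need at least 2 more sets (each remaining set adds at most 3) — so at least 3 sets are needed, and 3 is optimal.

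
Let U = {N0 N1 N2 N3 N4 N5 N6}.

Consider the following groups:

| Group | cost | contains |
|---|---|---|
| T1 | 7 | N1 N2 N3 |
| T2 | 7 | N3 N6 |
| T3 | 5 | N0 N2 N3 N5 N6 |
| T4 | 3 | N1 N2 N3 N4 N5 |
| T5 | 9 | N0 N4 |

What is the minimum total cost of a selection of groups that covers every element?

T3, T4 together cover every element (T3 ∪ T4 = {N0, N1, N2, N3, N4, N5, N6}); total cost 5 + 3 = 8.
No covering selection has total cost below 8.

8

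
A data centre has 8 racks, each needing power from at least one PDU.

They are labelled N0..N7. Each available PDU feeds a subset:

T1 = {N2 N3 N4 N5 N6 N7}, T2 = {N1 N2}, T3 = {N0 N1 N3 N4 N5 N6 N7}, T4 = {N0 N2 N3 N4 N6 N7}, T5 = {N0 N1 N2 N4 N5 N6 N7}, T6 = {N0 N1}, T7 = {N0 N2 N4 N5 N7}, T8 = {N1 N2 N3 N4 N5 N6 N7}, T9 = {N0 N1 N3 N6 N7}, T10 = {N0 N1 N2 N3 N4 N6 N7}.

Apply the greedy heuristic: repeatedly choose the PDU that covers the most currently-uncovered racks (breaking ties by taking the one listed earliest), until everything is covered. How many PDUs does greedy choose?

2

Greedy: pick T3 (covers 7 new) → pick T1 (covers 1 new). Total picks: 2.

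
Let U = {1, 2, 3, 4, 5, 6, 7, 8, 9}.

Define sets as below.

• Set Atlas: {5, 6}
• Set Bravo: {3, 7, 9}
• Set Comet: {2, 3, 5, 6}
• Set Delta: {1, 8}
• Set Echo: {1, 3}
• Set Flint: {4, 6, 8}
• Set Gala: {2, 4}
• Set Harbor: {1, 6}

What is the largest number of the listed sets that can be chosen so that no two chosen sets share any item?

4

Atlas, Bravo, Delta, Gala are pairwise disjoint (Atlas={5,6}; Bravo={3,7,9}; Delta={1,8}; Gala={2,4}).
Every remaining set overlaps one of these, and no 5 of the listed sets are pairwise disjoint, so 4 is the maximum.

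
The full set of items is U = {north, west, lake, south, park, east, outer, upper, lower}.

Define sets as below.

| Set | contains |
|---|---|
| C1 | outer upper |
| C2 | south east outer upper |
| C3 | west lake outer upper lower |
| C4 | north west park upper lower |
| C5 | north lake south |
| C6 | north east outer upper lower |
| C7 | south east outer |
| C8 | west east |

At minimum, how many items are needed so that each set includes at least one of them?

The 3 items {west, south, upper} hit every set.
The sets C1, C5, C8 are pairwise disjoint, so any hitting set needs a separate item for each — at least 3. Hence 3 is optimal.

3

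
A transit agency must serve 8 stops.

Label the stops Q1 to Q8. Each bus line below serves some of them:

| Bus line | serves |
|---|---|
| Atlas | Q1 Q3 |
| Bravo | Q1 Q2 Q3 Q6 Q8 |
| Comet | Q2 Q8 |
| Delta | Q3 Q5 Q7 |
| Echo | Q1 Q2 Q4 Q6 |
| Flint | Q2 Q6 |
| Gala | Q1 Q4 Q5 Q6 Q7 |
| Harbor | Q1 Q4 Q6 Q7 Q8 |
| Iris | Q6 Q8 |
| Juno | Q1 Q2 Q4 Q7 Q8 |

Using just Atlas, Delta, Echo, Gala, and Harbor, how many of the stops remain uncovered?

0

Union of Atlas, Delta, Echo, Gala, Harbor = {Q1, Q2, Q3, Q4, Q5, Q6, Q7, Q8} — that's every stop, so 0 are uncovered.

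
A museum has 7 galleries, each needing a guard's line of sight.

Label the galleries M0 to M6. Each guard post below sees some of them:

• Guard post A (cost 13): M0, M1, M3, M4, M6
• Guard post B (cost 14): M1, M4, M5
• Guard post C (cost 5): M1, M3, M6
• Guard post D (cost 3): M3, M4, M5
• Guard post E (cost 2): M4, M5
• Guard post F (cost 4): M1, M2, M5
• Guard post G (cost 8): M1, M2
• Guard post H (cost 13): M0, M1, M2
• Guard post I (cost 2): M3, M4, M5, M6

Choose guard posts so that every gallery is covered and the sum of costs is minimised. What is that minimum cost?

15

H, I together cover every gallery (H ∪ I = {M0, M1, M2, M3, M4, M5, M6}); total cost 13 + 2 = 15.
The greedy pick I, F, A costs 19; no covering selection beats 15.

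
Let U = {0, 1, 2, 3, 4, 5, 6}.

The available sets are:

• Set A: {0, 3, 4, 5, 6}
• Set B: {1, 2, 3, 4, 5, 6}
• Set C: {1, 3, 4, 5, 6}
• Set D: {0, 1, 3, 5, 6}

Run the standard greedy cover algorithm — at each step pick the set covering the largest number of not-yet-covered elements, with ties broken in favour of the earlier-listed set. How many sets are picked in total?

2

Greedy: pick B (covers 6 new) → pick A (covers 1 new). Total picks: 2.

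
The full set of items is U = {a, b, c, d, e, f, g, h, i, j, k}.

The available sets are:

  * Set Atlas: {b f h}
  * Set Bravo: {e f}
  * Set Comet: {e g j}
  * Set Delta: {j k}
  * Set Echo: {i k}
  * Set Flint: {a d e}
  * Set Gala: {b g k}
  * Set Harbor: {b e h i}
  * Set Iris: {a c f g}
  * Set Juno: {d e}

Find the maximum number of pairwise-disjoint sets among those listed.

3

Delta, Harbor, Iris are pairwise disjoint (Delta={j,k}; Harbor={b,e,h,i}; Iris={a,c,f,g}).
Every remaining set overlaps one of these, and no 4 of the listed sets are pairwise disjoint, so 3 is the maximum.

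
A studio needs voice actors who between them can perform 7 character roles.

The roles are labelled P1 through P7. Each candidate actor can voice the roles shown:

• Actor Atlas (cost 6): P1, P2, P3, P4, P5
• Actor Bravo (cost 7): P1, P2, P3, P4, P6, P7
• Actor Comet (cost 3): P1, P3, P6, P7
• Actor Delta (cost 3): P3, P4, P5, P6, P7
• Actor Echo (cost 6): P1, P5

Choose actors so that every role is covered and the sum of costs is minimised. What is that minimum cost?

Atlas, Comet together cover every role (Atlas ∪ Comet = {P1, P2, P3, P4, P5, P6, P7}); total cost 6 + 3 = 9.
No covering selection has total cost below 9.

9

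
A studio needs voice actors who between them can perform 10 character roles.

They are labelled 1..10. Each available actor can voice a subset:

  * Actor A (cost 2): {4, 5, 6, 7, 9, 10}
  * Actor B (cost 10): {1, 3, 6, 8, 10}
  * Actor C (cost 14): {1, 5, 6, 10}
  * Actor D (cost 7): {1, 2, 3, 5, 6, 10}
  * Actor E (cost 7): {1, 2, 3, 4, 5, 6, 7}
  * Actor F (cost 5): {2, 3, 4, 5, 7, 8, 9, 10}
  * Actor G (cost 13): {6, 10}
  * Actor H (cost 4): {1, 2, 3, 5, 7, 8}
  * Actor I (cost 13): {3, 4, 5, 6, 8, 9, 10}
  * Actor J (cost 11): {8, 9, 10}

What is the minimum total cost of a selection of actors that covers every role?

A, H together cover every role (A ∪ H = {1, 2, 3, 4, 5, 6, 7, 8, 9, 10}); total cost 2 + 4 = 6.
No covering selection has total cost below 6.

6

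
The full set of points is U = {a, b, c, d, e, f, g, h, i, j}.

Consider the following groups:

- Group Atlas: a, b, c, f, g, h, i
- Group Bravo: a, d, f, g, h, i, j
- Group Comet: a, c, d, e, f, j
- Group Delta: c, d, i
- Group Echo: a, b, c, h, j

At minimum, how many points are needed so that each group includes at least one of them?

Take T = {c, d}. Each listed group contains at least one of these, so T is a hitting set of size 2.
No single point lies in every group, so at least 2 are needed and 2 is optimal.

2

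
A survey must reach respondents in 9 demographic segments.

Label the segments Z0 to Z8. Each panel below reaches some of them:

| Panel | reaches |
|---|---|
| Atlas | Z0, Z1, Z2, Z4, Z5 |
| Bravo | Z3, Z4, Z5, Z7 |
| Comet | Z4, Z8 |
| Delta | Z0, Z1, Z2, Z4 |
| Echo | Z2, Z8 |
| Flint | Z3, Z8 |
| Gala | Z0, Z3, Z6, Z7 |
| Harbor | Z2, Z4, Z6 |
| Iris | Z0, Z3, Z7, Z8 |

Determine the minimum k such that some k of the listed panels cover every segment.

Atlas and Gala and Iris together: Atlas ∪ Gala ∪ Iris = {Z0, Z1, Z2, Z3, Z4, Z5, Z6, Z7, Z8} — every segment is covered.
No 2 of the 9 panels cover everything (all 36 combinations miss at least one segment), so 3 is optimal.

3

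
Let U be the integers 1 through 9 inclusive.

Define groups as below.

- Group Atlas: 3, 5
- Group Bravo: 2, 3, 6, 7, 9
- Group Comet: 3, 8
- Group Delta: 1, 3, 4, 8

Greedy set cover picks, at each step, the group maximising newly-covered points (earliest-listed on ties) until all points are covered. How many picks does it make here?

3

Greedy: pick Bravo (covers 5 new) → pick Delta (covers 3 new) → pick Atlas (covers 1 new). Total picks: 3.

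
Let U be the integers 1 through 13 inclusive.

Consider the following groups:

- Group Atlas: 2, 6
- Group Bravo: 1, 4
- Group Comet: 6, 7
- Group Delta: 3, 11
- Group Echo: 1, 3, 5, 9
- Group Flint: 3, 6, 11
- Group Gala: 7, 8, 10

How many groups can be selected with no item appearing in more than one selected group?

4

Atlas, Bravo, Delta, Gala are pairwise disjoint (Atlas={2,6}; Bravo={1,4}; Delta={3,11}; Gala={7,8,10}).
Every remaining group overlaps one of these, and no 5 of the listed groups are pairwise disjoint, so 4 is the maximum.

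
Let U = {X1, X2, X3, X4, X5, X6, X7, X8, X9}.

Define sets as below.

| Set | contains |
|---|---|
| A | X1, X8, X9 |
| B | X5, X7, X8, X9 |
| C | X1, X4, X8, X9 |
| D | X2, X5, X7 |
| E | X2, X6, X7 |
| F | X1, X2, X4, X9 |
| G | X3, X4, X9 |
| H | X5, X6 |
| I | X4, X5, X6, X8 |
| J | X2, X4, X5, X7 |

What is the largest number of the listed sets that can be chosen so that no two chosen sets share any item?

C, E are pairwise disjoint (C={X1,X4,X8,X9}; E={X2,X6,X7}).
Every remaining set overlaps one of these, and no 3 of the listed sets are pairwise disjoint, so 2 is the maximum.

2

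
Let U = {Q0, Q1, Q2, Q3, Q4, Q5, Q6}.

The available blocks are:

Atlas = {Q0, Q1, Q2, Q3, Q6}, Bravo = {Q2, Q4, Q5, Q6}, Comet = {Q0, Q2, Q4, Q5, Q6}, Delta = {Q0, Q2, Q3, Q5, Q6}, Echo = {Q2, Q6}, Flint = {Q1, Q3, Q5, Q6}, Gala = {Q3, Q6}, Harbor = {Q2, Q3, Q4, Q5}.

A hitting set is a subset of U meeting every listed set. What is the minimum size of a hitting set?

2

The 2 points {Q2, Q3} hit every block.
No single point lies in every block, so at least 2 are needed and 2 is optimal.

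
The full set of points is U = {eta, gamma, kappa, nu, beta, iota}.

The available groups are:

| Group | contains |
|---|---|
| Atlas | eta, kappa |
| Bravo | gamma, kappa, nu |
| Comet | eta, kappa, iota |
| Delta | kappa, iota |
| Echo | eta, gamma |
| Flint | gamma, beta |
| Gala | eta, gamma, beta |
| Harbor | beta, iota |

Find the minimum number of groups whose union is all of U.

Bravo, Comet, and Harbor cover everything between them: the union {eta, gamma, kappa, nu, beta, iota} is all of U.
Only Bravo contains nu, so Bravo is forced; the remaining 3 points need at least 2 more groups (each remaining group adds at most 2) — so at least 3 groups are needed, and 3 is optimal.

3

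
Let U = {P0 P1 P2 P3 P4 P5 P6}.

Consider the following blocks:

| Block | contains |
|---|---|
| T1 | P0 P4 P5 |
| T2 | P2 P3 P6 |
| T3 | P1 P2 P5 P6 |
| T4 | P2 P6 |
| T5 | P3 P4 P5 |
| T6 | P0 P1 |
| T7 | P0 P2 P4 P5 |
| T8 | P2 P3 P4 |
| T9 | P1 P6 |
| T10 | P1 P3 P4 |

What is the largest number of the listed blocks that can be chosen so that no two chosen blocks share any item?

3

T4, T5, T6 are pairwise disjoint (T4={P2,P6}; T5={P3,P4,P5}; T6={P0,P1}).
Every remaining block overlaps one of these, and no 4 of the listed blocks are pairwise disjoint, so 3 is the maximum.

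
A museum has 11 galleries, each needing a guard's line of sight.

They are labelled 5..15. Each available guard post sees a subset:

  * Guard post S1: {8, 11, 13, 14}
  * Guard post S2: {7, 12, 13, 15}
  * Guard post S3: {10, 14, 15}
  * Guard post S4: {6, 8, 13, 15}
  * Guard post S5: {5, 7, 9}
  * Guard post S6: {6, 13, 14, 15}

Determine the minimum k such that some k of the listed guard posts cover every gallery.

S1 and S2 and S3 and S5 and S6 together: S1 ∪ S2 ∪ S3 ∪ S5 ∪ S6 = {5, 6, 7, 8, 9, 10, 11, 12, 13, 14, 15} — every gallery is covered.
No 4 of the 6 guard posts cover everything (all 15 combinations miss at least one gallery), so 5 is optimal.

5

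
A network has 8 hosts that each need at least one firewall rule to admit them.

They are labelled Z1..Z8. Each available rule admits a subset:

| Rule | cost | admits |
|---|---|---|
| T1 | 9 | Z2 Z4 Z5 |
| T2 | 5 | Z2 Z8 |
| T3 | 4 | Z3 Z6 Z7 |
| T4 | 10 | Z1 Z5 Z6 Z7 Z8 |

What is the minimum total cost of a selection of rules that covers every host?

T1, T3, T4 together cover every host (T1 ∪ T3 ∪ T4 = {Z1, Z2, Z3, Z4, Z5, Z6, Z7, Z8}); total cost 9 + 4 + 10 = 23.
The greedy pick T3, T2, T1, T4 costs 28; no covering selection beats 23.

23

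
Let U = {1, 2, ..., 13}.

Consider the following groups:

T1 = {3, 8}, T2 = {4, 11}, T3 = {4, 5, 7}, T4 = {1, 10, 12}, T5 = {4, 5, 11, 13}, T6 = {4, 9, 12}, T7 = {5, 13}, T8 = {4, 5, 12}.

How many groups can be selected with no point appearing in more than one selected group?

T1, T2, T4, T7 are pairwise disjoint (T1={3,8}; T2={4,11}; T4={1,10,12}; T7={5,13}).
Every remaining group overlaps one of these, and no 5 of the listed groups are pairwise disjoint, so 4 is the maximum.

4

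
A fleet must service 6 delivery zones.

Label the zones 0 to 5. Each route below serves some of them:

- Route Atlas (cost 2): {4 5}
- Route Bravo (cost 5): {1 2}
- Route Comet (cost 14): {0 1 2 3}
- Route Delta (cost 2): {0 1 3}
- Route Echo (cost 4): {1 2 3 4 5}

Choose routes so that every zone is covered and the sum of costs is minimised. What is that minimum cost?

6

Delta, Echo together cover every zone (Delta ∪ Echo = {0, 1, 2, 3, 4, 5}); total cost 2 + 4 = 6.
The greedy pick Delta, Atlas, Echo costs 8; no covering selection beats 6.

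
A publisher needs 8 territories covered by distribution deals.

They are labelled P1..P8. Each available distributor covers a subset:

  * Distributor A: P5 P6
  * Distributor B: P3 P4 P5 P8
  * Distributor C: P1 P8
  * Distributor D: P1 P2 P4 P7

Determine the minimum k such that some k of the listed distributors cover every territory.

3

A and B and D together: A ∪ B ∪ D = {P1, P2, P3, P4, P5, P6, P7, P8} — every territory is covered.
Only D contains P2, so D is forced; the remaining 4 territories need at least 2 more distributors (each remaining distributor adds at most 3) — so at least 3 distributors are needed, and 3 is optimal.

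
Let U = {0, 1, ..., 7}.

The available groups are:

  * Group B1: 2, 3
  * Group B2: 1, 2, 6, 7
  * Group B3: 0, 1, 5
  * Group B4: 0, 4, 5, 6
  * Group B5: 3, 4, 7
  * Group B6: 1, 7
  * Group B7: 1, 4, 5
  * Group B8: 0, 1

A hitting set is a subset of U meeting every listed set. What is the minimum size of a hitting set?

H = {1, 3, 6} meets every group (each contains at least one member of H), and |H| = 3.
The groups B1, B4, B6 are pairwise disjoint, so any hitting set needs a separate point for each — at least 3. Hence 3 is optimal.

3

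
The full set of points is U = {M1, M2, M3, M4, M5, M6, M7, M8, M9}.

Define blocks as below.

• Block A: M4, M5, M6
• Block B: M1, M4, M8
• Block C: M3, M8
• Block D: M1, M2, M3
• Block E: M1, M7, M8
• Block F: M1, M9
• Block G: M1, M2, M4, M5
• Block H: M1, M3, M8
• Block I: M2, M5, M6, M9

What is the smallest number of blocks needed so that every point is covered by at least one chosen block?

Take {D, E, G, I}. Their union is {M1, M2, M3, M4, M5, M6, M7, M8, M9}, which is all 9 points.
No 3 of the 9 blocks cover everything (all 84 combinations miss at least one point), so 4 is optimal.

4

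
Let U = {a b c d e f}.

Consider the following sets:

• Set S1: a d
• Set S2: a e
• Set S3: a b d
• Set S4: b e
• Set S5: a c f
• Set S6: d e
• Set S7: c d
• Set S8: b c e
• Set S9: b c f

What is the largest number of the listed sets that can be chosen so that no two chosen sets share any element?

2

S1, S8 are pairwise disjoint (S1={a,d}; S8={b,c,e}).
Every remaining set overlaps one of these, and no 3 of the listed sets are pairwise disjoint, so 2 is the maximum.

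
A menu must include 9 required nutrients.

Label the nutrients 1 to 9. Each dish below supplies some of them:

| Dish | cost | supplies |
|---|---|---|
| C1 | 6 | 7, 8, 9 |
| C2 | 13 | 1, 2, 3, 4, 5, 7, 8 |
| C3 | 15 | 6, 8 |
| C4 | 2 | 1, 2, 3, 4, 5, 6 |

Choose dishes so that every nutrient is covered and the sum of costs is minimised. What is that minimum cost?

C1, C4 together cover every nutrient (C1 ∪ C4 = {1, 2, 3, 4, 5, 6, 7, 8, 9}); total cost 6 + 2 = 8.
No covering selection has total cost below 8.

8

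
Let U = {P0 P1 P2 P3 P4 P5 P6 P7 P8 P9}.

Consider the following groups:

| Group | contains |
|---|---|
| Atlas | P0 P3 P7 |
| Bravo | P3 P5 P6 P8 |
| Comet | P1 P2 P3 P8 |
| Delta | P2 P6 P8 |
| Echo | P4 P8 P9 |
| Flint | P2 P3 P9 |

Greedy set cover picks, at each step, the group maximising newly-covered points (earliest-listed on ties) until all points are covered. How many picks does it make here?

4

Greedy: pick Bravo (covers 4 new) → pick Atlas (covers 2 new) → pick Comet (covers 2 new) → pick Echo (covers 2 new). Total picks: 4.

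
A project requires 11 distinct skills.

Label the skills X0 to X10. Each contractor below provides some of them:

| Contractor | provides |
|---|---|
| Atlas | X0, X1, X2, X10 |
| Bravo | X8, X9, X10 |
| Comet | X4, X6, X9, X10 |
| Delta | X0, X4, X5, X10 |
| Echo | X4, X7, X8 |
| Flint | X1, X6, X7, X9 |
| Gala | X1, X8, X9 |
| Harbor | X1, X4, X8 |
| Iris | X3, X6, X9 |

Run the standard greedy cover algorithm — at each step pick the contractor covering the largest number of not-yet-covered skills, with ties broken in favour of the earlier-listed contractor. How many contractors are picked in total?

5

Greedy: pick Atlas (covers 4 new) → pick Comet (covers 3 new) → pick Echo (covers 2 new) → pick Delta (covers 1 new) → pick Iris (covers 1 new). Total picks: 5.
(The true minimum cover uses only 4 contractors, so greedy is not optimal here.)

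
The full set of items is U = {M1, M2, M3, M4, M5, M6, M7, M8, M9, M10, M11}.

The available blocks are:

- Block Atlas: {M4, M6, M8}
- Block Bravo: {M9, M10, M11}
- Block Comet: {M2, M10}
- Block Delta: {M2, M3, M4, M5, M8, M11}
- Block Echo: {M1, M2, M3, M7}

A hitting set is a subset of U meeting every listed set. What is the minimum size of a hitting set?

3

Take H = {M2, M8, M9}. Each listed block contains at least one of these, so H is a hitting set of size 3.
The blocks Atlas, Bravo, Echo are pairwise disjoint, so any hitting set needs a separate item for each — at least 3. Hence 3 is optimal.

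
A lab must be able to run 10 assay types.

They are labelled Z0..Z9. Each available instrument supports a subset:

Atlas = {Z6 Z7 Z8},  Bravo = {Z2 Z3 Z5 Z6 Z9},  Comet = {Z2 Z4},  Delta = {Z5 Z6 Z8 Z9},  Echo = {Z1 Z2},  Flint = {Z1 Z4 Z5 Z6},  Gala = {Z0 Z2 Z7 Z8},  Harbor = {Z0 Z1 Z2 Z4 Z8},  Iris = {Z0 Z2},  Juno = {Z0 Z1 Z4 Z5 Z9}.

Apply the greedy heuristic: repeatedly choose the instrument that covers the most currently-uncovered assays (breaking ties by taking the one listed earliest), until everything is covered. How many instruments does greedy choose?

Greedy: pick Bravo (covers 5 new) → pick Harbor (covers 4 new) → pick Atlas (covers 1 new). Total picks: 3.

3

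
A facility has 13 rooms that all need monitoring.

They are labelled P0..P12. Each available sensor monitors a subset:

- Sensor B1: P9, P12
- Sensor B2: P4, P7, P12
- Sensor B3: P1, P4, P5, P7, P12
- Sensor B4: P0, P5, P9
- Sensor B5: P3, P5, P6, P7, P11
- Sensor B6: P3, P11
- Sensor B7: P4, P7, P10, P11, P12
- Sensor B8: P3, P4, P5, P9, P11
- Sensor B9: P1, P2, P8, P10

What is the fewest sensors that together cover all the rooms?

4

Take {B4, B5, B7, B9}. Their union is {P0, P1, P2, P3, P4, P5, P6, P7, P8, P9, P10, P11, P12}, which is all 13 rooms.
No 3 of the 9 sensors cover everything (all 84 combinations miss at least one room), so 4 is optimal.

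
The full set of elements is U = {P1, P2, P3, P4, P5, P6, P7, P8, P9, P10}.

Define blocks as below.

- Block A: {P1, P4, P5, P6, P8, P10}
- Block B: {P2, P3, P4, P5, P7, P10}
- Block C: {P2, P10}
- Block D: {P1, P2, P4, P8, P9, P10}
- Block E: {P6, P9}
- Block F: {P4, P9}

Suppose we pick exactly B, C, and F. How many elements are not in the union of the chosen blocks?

3

Union of B, C, F = {P2, P3, P4, P5, P7, P9, P10}.
Not covered: P1, P6, P8 — 3 elements.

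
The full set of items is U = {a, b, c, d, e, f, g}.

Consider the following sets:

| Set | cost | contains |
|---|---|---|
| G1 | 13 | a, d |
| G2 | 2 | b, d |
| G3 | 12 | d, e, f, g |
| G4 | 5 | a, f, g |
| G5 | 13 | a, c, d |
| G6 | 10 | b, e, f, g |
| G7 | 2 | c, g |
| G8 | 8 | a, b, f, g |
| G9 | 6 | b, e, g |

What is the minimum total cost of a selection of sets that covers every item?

G2, G4, G7, G9 together cover every item (G2 ∪ G4 ∪ G7 ∪ G9 = {a, b, c, d, e, f, g}); total cost 2 + 5 + 2 + 6 = 15.
No covering selection has total cost below 15.

15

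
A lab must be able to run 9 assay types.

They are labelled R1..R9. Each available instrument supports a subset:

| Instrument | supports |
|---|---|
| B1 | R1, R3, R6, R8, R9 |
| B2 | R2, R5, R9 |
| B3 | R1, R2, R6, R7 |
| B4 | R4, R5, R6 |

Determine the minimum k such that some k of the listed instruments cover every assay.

Take {B1, B3, B4}. Their union is {R1, R2, R3, R4, R5, R6, R7, R8, R9}, which is all 9 assays.
Only B1 contains R3, so B1 is forced; the remaining 4 assays need at least 2 more instruments (each remaining instrument adds at most 2) — so at least 3 instruments are needed, and 3 is optimal.

3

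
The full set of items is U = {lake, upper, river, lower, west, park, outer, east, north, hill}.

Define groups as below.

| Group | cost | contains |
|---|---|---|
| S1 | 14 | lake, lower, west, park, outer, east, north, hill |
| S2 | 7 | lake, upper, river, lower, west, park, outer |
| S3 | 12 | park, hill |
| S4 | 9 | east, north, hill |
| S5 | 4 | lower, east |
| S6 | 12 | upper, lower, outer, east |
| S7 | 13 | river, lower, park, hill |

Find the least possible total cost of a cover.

16

S2, S4 together cover every item (S2 ∪ S4 = {lake, upper, river, lower, west, park, outer, east, north, hill}); total cost 7 + 9 = 16.
No covering selection has total cost below 16.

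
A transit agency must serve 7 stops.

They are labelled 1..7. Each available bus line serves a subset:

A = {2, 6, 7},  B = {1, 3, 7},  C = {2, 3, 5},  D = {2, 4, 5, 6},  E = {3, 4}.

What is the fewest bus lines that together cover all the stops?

B and D together: B ∪ D = {1, 2, 3, 4, 5, 6, 7} — every stop is covered.
No single bus line has all 7 stops (the largest, D, has 4), so 2 is optimal.

2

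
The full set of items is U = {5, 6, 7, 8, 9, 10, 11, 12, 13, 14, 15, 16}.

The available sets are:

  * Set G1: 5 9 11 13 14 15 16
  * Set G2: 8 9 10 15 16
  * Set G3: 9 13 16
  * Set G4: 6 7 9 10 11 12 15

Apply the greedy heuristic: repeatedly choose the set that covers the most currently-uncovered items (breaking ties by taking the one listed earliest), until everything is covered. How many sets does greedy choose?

3

Greedy: pick G1 (covers 7 new) → pick G4 (covers 4 new) → pick G2 (covers 1 new). Total picks: 3.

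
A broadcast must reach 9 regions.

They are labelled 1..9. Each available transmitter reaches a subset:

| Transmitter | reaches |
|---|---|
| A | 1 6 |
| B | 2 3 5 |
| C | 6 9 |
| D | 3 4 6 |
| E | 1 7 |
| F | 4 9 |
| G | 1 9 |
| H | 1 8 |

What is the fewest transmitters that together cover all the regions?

B and D and E and F and H together: B ∪ D ∪ E ∪ F ∪ H = {1, 2, 3, 4, 5, 6, 7, 8, 9} — every region is covered.
No 4 of the 8 transmitters cover everything (all 70 combinations miss at least one region), so 5 is optimal.

5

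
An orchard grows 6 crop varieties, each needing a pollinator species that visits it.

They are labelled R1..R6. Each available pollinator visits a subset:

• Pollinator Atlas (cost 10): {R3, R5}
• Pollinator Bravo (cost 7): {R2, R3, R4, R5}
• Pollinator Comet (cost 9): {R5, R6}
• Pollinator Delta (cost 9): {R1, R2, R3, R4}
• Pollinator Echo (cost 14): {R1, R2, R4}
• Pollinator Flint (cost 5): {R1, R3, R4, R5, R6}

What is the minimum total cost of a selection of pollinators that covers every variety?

12

Bravo, Flint together cover every variety (Bravo ∪ Flint = {R1, R2, R3, R4, R5, R6}); total cost 7 + 5 = 12.
No covering selection has total cost below 12.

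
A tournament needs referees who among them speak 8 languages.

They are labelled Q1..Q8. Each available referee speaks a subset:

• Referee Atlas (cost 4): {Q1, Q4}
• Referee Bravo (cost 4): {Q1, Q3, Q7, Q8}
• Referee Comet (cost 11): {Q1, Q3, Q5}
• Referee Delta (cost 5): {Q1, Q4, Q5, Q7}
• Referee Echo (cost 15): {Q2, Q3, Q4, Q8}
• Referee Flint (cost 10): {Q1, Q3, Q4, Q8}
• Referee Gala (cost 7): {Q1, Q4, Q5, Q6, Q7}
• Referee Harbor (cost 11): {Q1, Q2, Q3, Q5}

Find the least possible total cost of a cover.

Bravo, Gala, Harbor together cover every language (Bravo ∪ Gala ∪ Harbor = {Q1, Q2, Q3, Q4, Q5, Q6, Q7, Q8}); total cost 4 + 7 + 11 = 22.
No covering selection has total cost below 22.

22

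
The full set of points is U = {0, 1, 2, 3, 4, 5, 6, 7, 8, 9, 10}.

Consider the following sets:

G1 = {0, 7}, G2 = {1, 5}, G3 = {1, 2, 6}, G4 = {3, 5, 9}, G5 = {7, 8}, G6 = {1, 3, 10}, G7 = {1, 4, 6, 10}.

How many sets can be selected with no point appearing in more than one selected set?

G1, G3, G4 are pairwise disjoint (G1={0,7}; G3={1,2,6}; G4={3,5,9}).
Every remaining set overlaps one of these, and no 4 of the listed sets are pairwise disjoint, so 3 is the maximum.

3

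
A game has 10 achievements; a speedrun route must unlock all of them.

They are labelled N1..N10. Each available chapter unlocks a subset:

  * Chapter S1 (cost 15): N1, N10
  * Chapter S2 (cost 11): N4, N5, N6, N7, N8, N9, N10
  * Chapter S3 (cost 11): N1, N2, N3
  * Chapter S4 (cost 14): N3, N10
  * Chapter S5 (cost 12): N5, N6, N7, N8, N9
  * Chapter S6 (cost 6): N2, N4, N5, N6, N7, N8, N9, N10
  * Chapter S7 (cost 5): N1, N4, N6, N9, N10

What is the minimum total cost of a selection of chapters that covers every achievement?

S3, S6 together cover every achievement (S3 ∪ S6 = {N1, N2, N3, N4, N5, N6, N7, N8, N9, N10}); total cost 11 + 6 = 17.
The greedy pick S6, S7, S3 costs 22; no covering selection beats 17.

17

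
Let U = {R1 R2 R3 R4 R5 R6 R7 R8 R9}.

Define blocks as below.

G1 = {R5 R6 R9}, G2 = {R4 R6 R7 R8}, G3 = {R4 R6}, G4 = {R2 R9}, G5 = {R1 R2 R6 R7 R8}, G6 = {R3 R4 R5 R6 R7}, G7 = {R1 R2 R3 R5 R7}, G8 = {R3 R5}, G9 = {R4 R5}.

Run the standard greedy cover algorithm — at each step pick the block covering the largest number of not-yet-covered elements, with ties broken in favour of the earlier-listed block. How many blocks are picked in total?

Greedy: pick G5 (covers 5 new) → pick G6 (covers 3 new) → pick G1 (covers 1 new). Total picks: 3.

3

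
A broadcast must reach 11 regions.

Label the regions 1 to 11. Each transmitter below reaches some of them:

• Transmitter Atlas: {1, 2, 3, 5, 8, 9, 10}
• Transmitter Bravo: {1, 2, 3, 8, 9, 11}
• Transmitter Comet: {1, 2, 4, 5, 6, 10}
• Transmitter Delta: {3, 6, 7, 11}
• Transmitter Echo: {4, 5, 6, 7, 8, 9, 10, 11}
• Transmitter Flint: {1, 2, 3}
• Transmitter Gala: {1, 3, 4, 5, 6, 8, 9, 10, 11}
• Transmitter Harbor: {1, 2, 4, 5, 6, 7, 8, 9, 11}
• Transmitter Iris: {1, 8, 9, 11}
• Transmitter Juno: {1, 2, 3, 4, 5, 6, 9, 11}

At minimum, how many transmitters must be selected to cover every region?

2

Echo and Flint together: Echo ∪ Flint = {1, 2, 3, 4, 5, 6, 7, 8, 9, 10, 11} — every region is covered.
No single transmitter has all 11 regions (the largest, Gala, has 9), so 2 is optimal.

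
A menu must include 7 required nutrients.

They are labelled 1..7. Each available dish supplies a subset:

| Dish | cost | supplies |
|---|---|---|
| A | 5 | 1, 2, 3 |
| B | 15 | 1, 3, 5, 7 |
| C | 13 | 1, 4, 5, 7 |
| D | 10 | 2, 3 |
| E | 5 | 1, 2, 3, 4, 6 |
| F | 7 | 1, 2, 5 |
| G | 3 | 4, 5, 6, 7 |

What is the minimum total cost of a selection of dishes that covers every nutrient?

A, G together cover every nutrient (A ∪ G = {1, 2, 3, 4, 5, 6, 7}); total cost 5 + 3 = 8.
No covering selection has total cost below 8.

8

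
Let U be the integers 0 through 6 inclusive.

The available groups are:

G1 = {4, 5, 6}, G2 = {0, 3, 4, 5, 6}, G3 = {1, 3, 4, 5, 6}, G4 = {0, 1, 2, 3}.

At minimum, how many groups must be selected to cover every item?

2

Take {G3, G4}. Their union is {0, 1, 2, 3, 4, 5, 6}, which is all 7 items.
No single group has all 7 items (the largest, G2, has 5), so 2 is optimal.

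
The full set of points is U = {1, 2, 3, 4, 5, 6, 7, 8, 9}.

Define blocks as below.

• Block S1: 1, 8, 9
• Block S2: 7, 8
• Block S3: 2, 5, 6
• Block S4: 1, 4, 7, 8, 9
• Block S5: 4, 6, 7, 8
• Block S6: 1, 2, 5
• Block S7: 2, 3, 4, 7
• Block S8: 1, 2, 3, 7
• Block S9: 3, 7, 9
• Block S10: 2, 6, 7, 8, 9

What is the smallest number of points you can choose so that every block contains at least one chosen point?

H = {2, 8, 9} meets every block (each contains at least one member of H), and |H| = 3.
No choice of 2 points meets every block, so 3 is the minimum.

3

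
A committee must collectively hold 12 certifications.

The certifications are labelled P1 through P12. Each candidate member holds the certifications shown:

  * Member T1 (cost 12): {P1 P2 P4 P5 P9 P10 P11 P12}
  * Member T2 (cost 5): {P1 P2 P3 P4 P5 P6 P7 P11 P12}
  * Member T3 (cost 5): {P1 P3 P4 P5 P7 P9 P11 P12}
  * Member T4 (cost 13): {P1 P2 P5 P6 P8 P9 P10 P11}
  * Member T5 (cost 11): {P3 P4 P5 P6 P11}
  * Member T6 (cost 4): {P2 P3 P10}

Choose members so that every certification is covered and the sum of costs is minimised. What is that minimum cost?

T3, T4 together cover every certification (T3 ∪ T4 = {P1, P2, P3, P4, P5, P6, P7, P8, P9, P10, P11, P12}); total cost 5 + 13 = 18.
The greedy pick T2, T6, T3, T4 costs 27; no covering selection beats 18.

18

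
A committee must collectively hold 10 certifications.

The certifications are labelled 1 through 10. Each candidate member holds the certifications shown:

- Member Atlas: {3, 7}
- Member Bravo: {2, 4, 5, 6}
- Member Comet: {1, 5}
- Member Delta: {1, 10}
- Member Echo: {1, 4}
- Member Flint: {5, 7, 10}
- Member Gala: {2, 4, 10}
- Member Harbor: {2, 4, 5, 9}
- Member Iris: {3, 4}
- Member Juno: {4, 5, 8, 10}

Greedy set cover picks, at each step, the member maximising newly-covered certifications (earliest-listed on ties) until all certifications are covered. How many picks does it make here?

Greedy: pick Bravo (covers 4 new) → pick Atlas (covers 2 new) → pick Delta (covers 2 new) → pick Harbor (covers 1 new) → pick Juno (covers 1 new). Total picks: 5.

5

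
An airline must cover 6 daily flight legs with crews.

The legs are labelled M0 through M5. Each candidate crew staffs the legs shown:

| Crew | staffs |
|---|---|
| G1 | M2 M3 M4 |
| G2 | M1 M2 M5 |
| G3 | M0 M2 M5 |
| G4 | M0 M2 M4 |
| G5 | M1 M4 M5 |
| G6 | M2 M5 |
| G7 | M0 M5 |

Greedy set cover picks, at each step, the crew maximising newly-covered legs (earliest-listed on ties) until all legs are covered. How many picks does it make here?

Greedy: pick G1 (covers 3 new) → pick G2 (covers 2 new) → pick G3 (covers 1 new). Total picks: 3.

3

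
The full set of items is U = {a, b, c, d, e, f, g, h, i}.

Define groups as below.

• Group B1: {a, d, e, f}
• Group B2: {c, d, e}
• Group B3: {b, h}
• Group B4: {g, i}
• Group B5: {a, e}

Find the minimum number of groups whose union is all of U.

4

B1 and B2 and B3 and B4 together: B1 ∪ B2 ∪ B3 ∪ B4 = {a, b, c, d, e, f, g, h, i} — every item is covered.
Only B2 contains c, so B2 is forced; the remaining 6 items need at least 3 more groups (each remaining group adds at most 2) — so at least 4 groups are needed, and 4 is optimal.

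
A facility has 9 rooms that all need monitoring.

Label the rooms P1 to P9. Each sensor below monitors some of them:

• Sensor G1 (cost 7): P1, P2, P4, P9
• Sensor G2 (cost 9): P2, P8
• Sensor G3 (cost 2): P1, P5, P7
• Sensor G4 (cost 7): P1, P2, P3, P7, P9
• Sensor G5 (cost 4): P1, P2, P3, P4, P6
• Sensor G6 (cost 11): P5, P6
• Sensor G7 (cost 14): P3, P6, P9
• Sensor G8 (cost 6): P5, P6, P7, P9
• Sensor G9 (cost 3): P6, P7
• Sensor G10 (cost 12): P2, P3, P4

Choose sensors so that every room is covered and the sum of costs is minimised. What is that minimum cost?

G2, G5, G8 together cover every room (G2 ∪ G5 ∪ G8 = {P1, P2, P3, P4, P5, P6, P7, P8, P9}); total cost 9 + 4 + 6 = 19.
The greedy pick G3, G5, G8, G2 costs 21; no covering selection beats 19.

19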